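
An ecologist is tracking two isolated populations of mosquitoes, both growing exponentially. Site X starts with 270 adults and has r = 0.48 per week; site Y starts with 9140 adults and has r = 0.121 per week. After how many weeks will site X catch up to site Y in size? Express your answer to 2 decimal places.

Set 270·e^(0.48t) = 9140·e^(0.121t).
e^((0.48 − 0.121)t) = 9140/270 → e^(0.359·t) = 33.852.
0.359·t = ln(33.852) = 3.522, so t = 3.522/0.359 = 9.8106.

9.81 weeks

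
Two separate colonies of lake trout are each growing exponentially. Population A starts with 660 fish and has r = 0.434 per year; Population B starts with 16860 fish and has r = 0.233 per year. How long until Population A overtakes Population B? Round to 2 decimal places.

16.12 years

Set 660·e^(0.434t) = 16860·e^(0.233t).
e^((0.434 − 0.233)t) = 16860/660 → e^(0.201·t) = 25.545.
0.201·t = ln(25.545) = 3.2405, so t = 3.2405/0.201 = 16.122.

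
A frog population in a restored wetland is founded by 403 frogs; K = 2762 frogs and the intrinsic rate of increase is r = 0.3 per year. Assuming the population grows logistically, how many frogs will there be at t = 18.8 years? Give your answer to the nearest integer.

2706 frogs

A = (K − N₀)/N₀ = (2762 − 403)/403 = 5.8536.
N(t) = K/(1 + A·e^(−rt)) = 2762/(1 + 5.8536×e^(−0.3×18.8)).
e^(−5.64) = 0.0035529; denominator = 1 + 5.8536×0.0035529 = 1.0208.
N = 2762/1.0208 = 2705.73.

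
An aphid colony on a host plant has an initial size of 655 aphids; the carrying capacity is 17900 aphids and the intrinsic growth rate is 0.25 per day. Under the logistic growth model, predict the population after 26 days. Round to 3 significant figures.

A = (K − N₀)/N₀ = (17900 − 655)/655 = 26.328.
N(t) = K/(1 + A·e^(−rt)) = 17900/(1 + 26.328×e^(−0.25×26)).
e^(−6.5) = 0.0015034; denominator = 1 + 26.328×0.0015034 = 1.0396.
N = 17900/1.0396 = 17218.4.

17200 aphids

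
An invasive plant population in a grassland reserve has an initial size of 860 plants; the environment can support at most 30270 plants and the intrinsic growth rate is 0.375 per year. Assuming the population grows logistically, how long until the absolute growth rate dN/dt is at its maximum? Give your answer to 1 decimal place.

9.4 years

Logistic growth is fastest at N = K/2 = 15135.
A = (K − N₀)/N₀ = 34.198. Set K/(1 + A·e^(−rt)) = K/2 → A·e^(−rt) = 1.
e^(−0.375t) = 1/34.198 = 0.0292418, so t = ln(34.198)/0.375 = 3.5322/0.375 = 9.4191.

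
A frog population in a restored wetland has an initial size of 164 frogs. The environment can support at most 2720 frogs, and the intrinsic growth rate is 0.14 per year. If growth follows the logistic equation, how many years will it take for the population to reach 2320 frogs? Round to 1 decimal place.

A = (K − N₀)/N₀ = (2720 − 164)/164 = 15.585.
Solve 2720/(1 + 15.585·e^(−0.14t)) = 2320: 1 + 15.585·e^(−0.14t) = 1.1724, so e^(−0.14t) = 0.0110625.
−0.14·t = ln(0.0110625) = -4.5042, so t = 4.5042/0.14 = 32.173.

32.2 years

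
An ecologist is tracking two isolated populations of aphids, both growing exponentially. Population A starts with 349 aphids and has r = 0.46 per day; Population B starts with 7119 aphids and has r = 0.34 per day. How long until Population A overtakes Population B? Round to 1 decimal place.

Set 349·e^(0.46t) = 7119·e^(0.34t).
e^((0.46 − 0.34)t) = 7119/349 → e^(0.12·t) = 20.398.
0.12·t = ln(20.398) = 3.0155, so t = 3.0155/0.12 = 25.129.

25.1 days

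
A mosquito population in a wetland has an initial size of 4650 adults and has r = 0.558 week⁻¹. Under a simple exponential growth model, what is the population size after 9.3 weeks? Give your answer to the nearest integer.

834028 adults

N(t) = N₀·e^(rt) = 4650 × e^(0.558×9.3) = 4650 × e^5.189.
e^5.189 ≈ 179.36, so N ≈ 4650 × 179.36 = 834028.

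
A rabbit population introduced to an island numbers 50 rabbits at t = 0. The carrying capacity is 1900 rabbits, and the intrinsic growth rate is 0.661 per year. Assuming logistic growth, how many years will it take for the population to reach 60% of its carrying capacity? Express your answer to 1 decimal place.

6.1 years

A = (K − N₀)/N₀ = (1900 − 50)/50 = 37.
Solve 1900/(1 + 37·e^(−0.661t)) = 1140: 1 + 37·e^(−0.661t) = 1.6667, so e^(−0.661t) = 0.018018.
−0.661·t = ln(0.018018) = -4.0164, so t = 4.0164/0.661 = 6.0762.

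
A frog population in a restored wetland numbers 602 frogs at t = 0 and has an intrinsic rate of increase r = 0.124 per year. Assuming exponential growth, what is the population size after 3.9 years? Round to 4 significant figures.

N(t) = N₀·e^(rt) = 602 × e^(0.124×3.9) = 602 × e^0.4836.
e^0.4836 ≈ 1.6219, so N ≈ 602 × 1.6219 = 976.385.

976.4 frogs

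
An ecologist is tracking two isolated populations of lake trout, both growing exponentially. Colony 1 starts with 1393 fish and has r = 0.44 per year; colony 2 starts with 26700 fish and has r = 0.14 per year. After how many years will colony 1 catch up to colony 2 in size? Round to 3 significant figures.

9.84 years

Set 1393·e^(0.44t) = 26700·e^(0.14t).
e^((0.44 − 0.14)t) = 26700/1393 → e^(0.3·t) = 19.167.
0.3·t = ln(19.167) = 2.9532, so t = 2.9532/0.3 = 9.844.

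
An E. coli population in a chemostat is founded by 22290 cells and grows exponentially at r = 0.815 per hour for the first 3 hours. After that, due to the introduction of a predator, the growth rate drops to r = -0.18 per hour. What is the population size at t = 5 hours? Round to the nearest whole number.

179314 cells

Phase 1: N(3) = 22290·e^(0.815×3) = 22290·e^2.445 = 257016.
Phase 2 runs for 5 − 3 = 2 hours at r = -0.18.
N(5) = 257016·e^(-0.18×2) = 257016·e^-0.36 = 179314.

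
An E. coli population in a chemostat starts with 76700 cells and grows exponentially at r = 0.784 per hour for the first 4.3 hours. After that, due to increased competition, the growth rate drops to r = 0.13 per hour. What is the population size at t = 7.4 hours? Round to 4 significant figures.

Phase 1: N(4.3) = 76700·e^(0.784×4.3) = 76700·e^3.371 = 2.233001×10^6.
Phase 2 runs for 7.4 − 4.3 = 3.1 hours at r = 0.13.
N(7.4) = 2.233001×10^6·e^(0.13×3.1) = 2.233001×10^6·e^0.403 = 3.341255×10^6.

3341000 cells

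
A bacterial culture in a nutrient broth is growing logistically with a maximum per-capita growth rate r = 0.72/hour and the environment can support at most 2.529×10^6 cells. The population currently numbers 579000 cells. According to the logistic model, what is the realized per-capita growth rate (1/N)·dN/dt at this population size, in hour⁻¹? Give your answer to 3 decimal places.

(1/N)·dN/dt = r(1 − N/K) = 0.72 × (1 − 579000/2.529×10^6).
= 0.72 × 0.77106 = 0.55516.

0.555 per hour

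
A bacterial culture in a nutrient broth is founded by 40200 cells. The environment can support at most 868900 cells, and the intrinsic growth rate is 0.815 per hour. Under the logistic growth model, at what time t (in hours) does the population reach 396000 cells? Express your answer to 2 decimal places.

3.50 hours

A = (K − N₀)/N₀ = (868900 − 40200)/40200 = 20.614.
Solve 868900/(1 + 20.614·e^(−0.815t)) = 396000: 1 + 20.614·e^(−0.815t) = 2.1942, so e^(−0.815t) = 0.0579299.
−0.815·t = ln(0.0579299) = -2.8485, so t = 2.8485/0.815 = 3.4951.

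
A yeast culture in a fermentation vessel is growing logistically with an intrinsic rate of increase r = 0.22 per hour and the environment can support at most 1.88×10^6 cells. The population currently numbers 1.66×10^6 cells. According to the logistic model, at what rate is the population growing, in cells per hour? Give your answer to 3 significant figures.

dN/dt = rN(1 − N/K) = 0.22 × 1.66×10^6 × (1 − 1.66×10^6/1.88×10^6).
1 − 1.66×10^6/1.88×10^6 = 0.11702; dN/dt = 0.22 × 1.66×10^6 × 0.11702 = 42736.

42700 cells per hour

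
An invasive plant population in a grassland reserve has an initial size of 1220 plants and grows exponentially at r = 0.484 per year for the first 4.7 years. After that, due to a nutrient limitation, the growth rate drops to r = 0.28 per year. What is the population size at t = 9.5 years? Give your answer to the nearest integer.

Phase 1: N(4.7) = 1220·e^(0.484×4.7) = 1220·e^2.275 = 11865.7.
Phase 2 runs for 9.5 − 4.7 = 4.8 years at r = 0.28.
N(9.5) = 11865.7·e^(0.28×4.8) = 11865.7·e^1.344 = 45497.2.

45497 plants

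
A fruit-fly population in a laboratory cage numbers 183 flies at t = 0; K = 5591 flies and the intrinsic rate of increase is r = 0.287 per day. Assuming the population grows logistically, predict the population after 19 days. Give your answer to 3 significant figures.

4960 flies

A = (K − N₀)/N₀ = (5591 − 183)/183 = 29.552.
N(t) = K/(1 + A·e^(−rt)) = 5591/(1 + 29.552×e^(−0.287×19)).
e^(−5.453) = 0.0042834; denominator = 1 + 29.552×0.0042834 = 1.1266.
N = 5591/1.1266 = 4962.79.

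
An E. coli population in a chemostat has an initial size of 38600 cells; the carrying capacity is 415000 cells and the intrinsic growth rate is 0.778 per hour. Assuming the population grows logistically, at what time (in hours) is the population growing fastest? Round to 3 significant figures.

2.93 hours

Logistic growth is fastest at N = K/2 = 207500.
A = (K − N₀)/N₀ = 9.7513. Set K/(1 + A·e^(−rt)) = K/2 → A·e^(−rt) = 1.
e^(−0.778t) = 1/9.7513 = 0.10255, so t = ln(9.7513)/0.778 = 2.2774/0.778 = 2.9272.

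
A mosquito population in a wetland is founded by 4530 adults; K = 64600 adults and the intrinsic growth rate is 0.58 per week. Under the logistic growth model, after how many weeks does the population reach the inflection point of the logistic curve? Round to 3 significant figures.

4.46 weeks

Logistic growth is fastest at N = K/2 = 32300.
A = (K − N₀)/N₀ = 13.26. Set K/(1 + A·e^(−rt)) = K/2 → A·e^(−rt) = 1.
e^(−0.58t) = 1/13.26 = 0.075412, so t = ln(13.26)/0.58 = 2.5848/0.58 = 4.4565.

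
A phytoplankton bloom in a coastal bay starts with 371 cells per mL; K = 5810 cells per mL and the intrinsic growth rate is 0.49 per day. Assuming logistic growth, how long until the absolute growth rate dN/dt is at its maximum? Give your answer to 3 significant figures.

5.48 days

Logistic growth is fastest at N = K/2 = 2905.
A = (K − N₀)/N₀ = 14.66. Set K/(1 + A·e^(−rt)) = K/2 → A·e^(−rt) = 1.
e^(−0.49t) = 1/14.66 = 0.0682111, so t = ln(14.66)/0.49 = 2.6851/0.49 = 5.4799.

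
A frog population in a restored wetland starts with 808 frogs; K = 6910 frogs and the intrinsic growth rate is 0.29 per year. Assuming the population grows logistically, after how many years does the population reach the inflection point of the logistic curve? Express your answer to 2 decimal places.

6.97 years

Logistic growth is fastest at N = K/2 = 3455.
A = (K − N₀)/N₀ = 7.552. Set K/(1 + A·e^(−rt)) = K/2 → A·e^(−rt) = 1.
e^(−0.29t) = 1/7.552 = 0.132416, so t = ln(7.552)/0.29 = 2.0218/0.29 = 6.9718.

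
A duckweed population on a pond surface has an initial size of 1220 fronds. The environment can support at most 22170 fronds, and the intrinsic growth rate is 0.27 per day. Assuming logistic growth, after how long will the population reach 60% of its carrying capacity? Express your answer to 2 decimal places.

12.03 days

A = (K − N₀)/N₀ = (22170 − 1220)/1220 = 17.172.
Solve 22170/(1 + 17.172·e^(−0.27t)) = 13302: 1 + 17.172·e^(−0.27t) = 1.6667, so e^(−0.27t) = 0.0388226.
−0.27·t = ln(0.0388226) = -3.2488, so t = 3.2488/0.27 = 12.032.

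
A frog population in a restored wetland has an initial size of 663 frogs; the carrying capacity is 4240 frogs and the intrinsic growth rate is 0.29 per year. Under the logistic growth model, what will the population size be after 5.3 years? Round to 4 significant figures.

A = (K − N₀)/N₀ = (4240 − 663)/663 = 5.3952.
N(t) = K/(1 + A·e^(−rt)) = 4240/(1 + 5.3952×e^(−0.29×5.3)).
e^(−1.537) = 0.21503; denominator = 1 + 5.3952×0.21503 = 2.1601.
N = 4240/2.1601 = 1962.87.

1963 frogs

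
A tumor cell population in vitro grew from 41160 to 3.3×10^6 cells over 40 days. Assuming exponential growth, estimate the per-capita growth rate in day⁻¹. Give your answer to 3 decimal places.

0.110 per day

From N(t) = N₀·e^(rt): e^(r·40) = 3.3×10^6/41160 = 80.175.
r·40 = ln(80.175) = 4.3842, so r = 4.3842/40 = 0.10961.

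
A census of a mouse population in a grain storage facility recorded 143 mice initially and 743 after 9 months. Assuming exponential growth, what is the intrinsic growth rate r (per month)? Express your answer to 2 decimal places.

From N(t) = N₀·e^(rt): e^(r·9) = 743/143 = 5.1958.
r·9 = ln(5.1958) = 1.6479, so r = 1.6479/9 = 0.18309.

0.18 per month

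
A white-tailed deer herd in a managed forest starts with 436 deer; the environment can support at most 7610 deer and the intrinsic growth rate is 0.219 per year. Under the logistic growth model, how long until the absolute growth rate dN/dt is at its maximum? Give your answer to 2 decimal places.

Logistic growth is fastest at N = K/2 = 3805.
A = (K − N₀)/N₀ = 16.454. Set K/(1 + A·e^(−rt)) = K/2 → A·e^(−rt) = 1.
e^(−0.219t) = 1/16.454 = 0.060775, so t = ln(16.454)/0.219 = 2.8006/0.219 = 12.788.

12.79 years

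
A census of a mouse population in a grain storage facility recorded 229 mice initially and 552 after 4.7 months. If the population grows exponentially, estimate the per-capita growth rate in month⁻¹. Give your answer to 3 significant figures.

0.187 per month

From N(t) = N₀·e^(rt): e^(r·4.7) = 552/229 = 2.4105.
r·4.7 = ln(2.4105) = 0.87983, so r = 0.87983/4.7 = 0.1872.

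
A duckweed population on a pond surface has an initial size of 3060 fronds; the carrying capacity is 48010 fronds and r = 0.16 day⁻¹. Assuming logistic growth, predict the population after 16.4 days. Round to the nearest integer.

23247 fronds

A = (K − N₀)/N₀ = (48010 − 3060)/3060 = 14.69.
N(t) = K/(1 + A·e^(−rt)) = 48010/(1 + 14.69×e^(−0.16×16.4)).
e^(−2.624) = 0.072512; denominator = 1 + 14.69×0.072512 = 2.0652.
N = 48010/2.0652 = 23247.5.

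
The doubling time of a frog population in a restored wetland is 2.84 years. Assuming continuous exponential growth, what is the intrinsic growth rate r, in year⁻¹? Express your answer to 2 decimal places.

r = ln(2)/t_d = 0.6931/2.84 = 0.24407.

0.24 per year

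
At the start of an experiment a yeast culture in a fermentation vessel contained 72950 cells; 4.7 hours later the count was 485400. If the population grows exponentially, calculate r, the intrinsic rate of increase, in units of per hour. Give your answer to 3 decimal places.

From N(t) = N₀·e^(rt): e^(r·4.7) = 485400/72950 = 6.6539.
r·4.7 = ln(6.6539) = 1.8952, so r = 1.8952/4.7 = 0.40323.

0.403 per hour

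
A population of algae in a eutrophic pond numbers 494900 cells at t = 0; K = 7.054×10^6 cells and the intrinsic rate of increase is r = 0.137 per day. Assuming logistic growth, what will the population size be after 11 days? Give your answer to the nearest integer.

1791901 cells

A = (K − N₀)/N₀ = (7.054×10^6 − 494900)/494900 = 13.253.
N(t) = K/(1 + A·e^(−rt)) = 7.054×10^6/(1 + 13.253×e^(−0.137×11)).
e^(−1.507) = 0.22157; denominator = 1 + 13.253×0.22157 = 3.9366.
N = 7.054×10^6/3.9366 = 1.791901×10^6.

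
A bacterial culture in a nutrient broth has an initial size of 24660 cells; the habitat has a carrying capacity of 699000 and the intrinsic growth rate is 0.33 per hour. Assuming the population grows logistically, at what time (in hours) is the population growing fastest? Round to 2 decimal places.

10.03 hours

Logistic growth is fastest at N = K/2 = 349500.
A = (K − N₀)/N₀ = 27.345. Set K/(1 + A·e^(−rt)) = K/2 → A·e^(−rt) = 1.
e^(−0.33t) = 1/27.345 = 0.0365691, so t = ln(27.345)/0.33 = 3.3086/0.33 = 10.026.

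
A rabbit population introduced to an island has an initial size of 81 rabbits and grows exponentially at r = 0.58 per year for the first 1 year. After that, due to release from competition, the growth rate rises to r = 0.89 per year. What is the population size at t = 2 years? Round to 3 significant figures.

352 rabbits

Phase 1: N(1) = 81·e^(0.58×1) = 81·e^0.58 = 144.669.
Phase 2 runs for 2 − 1 = 1 years at r = 0.89.
N(2) = 144.669·e^(0.89×1) = 144.669·e^0.89 = 352.288.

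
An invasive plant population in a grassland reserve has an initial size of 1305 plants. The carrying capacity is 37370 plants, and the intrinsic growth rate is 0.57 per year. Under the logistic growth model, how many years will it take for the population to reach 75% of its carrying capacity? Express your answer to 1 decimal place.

A = (K − N₀)/N₀ = (37370 − 1305)/1305 = 27.636.
Solve 37370/(1 + 27.636·e^(−0.57t)) = 28027.5: 1 + 27.636·e^(−0.57t) = 1.3333, so e^(−0.57t) = 0.0120616.
−0.57·t = ln(0.0120616) = -4.4177, so t = 4.4177/0.57 = 7.7504.

7.8 years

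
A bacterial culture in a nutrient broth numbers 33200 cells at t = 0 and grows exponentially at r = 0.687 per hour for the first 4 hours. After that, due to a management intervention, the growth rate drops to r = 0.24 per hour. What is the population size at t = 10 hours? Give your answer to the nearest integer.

2187577 cells

Phase 1: N(4) = 33200·e^(0.687×4) = 33200·e^2.748 = 518298.
Phase 2 runs for 10 − 4 = 6 hours at r = 0.24.
N(10) = 518298·e^(0.24×6) = 518298·e^1.44 = 2.187577×10^6.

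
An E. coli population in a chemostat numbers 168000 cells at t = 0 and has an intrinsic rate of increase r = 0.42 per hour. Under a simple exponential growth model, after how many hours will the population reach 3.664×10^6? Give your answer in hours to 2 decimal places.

Set N₀·e^(rt) = 3.664×10^6: e^(0.42·t) = 3.664×10^6/168000 = 21.81.
0.42·t = ln(21.81) = 3.0823, so t = 3.0823/0.42 = 7.3389.

7.34 hours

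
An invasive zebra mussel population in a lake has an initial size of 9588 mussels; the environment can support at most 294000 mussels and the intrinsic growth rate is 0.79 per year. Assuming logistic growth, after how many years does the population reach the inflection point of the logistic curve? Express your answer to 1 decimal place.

Logistic growth is fastest at N = K/2 = 147000.
A = (K − N₀)/N₀ = 29.663. Set K/(1 + A·e^(−rt)) = K/2 → A·e^(−rt) = 1.
e^(−0.79t) = 1/29.663 = 0.0337117, so t = ln(29.663)/0.79 = 3.3899/0.79 = 4.291.

4.3 years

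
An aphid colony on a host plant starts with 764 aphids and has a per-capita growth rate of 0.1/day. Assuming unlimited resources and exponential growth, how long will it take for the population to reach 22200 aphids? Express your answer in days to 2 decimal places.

33.69 days

Set N₀·e^(rt) = 22200: e^(0.1·t) = 22200/764 = 29.058.
0.1·t = ln(29.058) = 3.3693, so t = 3.3693/0.1 = 33.693.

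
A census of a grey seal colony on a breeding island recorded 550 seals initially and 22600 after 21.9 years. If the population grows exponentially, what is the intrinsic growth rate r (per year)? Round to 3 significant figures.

From N(t) = N₀·e^(rt): e^(r·21.9) = 22600/550 = 41.091.
r·21.9 = ln(41.091) = 3.7158, so r = 3.7158/21.9 = 0.16967.

0.170 per year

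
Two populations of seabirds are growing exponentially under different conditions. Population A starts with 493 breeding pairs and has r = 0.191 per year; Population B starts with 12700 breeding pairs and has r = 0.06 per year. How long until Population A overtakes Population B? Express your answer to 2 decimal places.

24.80 years

Set 493·e^(0.191t) = 12700·e^(0.06t).
e^((0.191 − 0.06)t) = 12700/493 → e^(0.131·t) = 25.761.
0.131·t = ln(25.761) = 3.2488, so t = 3.2488/0.131 = 24.8.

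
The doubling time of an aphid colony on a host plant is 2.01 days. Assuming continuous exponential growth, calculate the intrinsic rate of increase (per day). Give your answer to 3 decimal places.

0.345 per day

r = ln(2)/t_d = 0.6931/2.01 = 0.34485.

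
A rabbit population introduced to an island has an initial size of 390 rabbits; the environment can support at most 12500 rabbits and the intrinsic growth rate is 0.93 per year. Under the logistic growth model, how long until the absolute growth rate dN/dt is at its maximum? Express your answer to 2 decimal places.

Logistic growth is fastest at N = K/2 = 6250.
A = (K − N₀)/N₀ = 31.051. Set K/(1 + A·e^(−rt)) = K/2 → A·e^(−rt) = 1.
e^(−0.93t) = 1/31.051 = 0.0322048, so t = ln(31.051)/0.93 = 3.4356/0.93 = 3.6942.

3.69 years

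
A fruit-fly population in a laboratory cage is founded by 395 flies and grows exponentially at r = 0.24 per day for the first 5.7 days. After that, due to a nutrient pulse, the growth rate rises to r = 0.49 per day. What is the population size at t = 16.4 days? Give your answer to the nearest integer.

Phase 1: N(5.7) = 395·e^(0.24×5.7) = 395·e^1.368 = 1551.36.
Phase 2 runs for 16.4 − 5.7 = 10.7 days at r = 0.49.
N(16.4) = 1551.36·e^(0.49×10.7) = 1551.36·e^5.243 = 293574.

293574 flies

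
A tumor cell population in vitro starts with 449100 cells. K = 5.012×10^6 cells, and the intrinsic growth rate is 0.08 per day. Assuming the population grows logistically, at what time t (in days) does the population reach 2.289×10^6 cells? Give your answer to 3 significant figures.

A = (K − N₀)/N₀ = (5.012×10^6 − 449100)/449100 = 10.16.
Solve 5.012×10^6/(1 + 10.16·e^(−0.08t)) = 2.289×10^6: 1 + 10.16·e^(−0.08t) = 2.1896, so e^(−0.08t) = 0.117086.
−0.08·t = ln(0.117086) = -2.1448, so t = 2.1448/0.08 = 26.811.

26.8 days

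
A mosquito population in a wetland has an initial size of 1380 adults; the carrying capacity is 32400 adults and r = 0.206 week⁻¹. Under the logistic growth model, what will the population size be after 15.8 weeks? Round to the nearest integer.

A = (K − N₀)/N₀ = (32400 − 1380)/1380 = 22.478.
N(t) = K/(1 + A·e^(−rt)) = 32400/(1 + 22.478×e^(−0.206×15.8)).
e^(−3.255) = 0.038589; denominator = 1 + 22.478×0.038589 = 1.8674.
N = 32400/1.8674 = 17350.3.

17350 adults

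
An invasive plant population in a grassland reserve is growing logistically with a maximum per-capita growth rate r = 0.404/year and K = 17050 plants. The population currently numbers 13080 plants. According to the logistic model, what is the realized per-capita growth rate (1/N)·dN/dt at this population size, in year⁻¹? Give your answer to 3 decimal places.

(1/N)·dN/dt = r(1 − N/K) = 0.404 × (1 − 13080/17050).
= 0.404 × 0.23284 = 0.094069.

0.094 per year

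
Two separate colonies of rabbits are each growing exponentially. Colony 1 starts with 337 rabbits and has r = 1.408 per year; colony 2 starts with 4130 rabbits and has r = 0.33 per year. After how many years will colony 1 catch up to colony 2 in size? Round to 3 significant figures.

Set 337·e^(1.408t) = 4130·e^(0.33t).
e^((1.408 − 0.33)t) = 4130/337 → e^(1.078·t) = 12.255.
1.078·t = ln(12.255) = 2.5059, so t = 2.5059/1.078 = 2.3246.

2.32 years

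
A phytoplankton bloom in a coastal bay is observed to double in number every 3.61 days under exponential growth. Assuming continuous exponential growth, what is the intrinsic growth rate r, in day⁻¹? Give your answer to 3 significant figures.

0.192 per day

r = ln(2)/t_d = 0.6931/3.61 = 0.19201.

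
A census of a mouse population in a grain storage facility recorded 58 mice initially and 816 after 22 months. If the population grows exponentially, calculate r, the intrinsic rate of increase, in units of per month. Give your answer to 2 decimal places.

0.12 per month

From N(t) = N₀·e^(rt): e^(r·22) = 816/58 = 14.069.
r·22 = ln(14.069) = 2.644, so r = 2.644/22 = 0.12018.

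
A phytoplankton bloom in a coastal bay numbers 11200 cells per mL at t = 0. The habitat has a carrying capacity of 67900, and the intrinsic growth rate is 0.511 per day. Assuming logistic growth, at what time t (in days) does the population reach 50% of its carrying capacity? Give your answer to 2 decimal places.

3.17 days

A = (K − N₀)/N₀ = (67900 − 11200)/11200 = 5.0625.
Solve 67900/(1 + 5.0625·e^(−0.511t)) = 33950: 1 + 5.0625·e^(−0.511t) = 2, so e^(−0.511t) = 0.197531.
−0.511·t = ln(0.197531) = -1.6219, so t = 1.6219/0.511 = 3.1739.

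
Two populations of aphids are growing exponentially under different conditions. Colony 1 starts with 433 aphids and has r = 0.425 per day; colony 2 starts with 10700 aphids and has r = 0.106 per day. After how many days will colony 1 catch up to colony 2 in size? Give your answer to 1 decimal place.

10.1 days

Set 433·e^(0.425t) = 10700·e^(0.106t).
e^((0.425 − 0.106)t) = 10700/433 → e^(0.319·t) = 24.711.
0.319·t = ln(24.711) = 3.2073, so t = 3.2073/0.319 = 10.054.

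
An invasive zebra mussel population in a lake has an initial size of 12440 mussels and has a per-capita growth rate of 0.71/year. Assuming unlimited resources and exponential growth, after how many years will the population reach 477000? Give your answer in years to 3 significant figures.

5.14 years

Set N₀·e^(rt) = 477000: e^(0.71·t) = 477000/12440 = 38.344.
0.71·t = ln(38.344) = 3.6466, so t = 3.6466/0.71 = 5.1361.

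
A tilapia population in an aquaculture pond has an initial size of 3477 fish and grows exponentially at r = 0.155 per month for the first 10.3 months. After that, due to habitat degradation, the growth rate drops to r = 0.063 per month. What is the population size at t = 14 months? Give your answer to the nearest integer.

21667 fish

Phase 1: N(10.3) = 3477·e^(0.155×10.3) = 3477·e^1.597 = 17161.5.
Phase 2 runs for 14 − 10.3 = 3.7 months at r = 0.063.
N(14) = 17161.5·e^(0.063×3.7) = 17161.5·e^0.2331 = 21666.6.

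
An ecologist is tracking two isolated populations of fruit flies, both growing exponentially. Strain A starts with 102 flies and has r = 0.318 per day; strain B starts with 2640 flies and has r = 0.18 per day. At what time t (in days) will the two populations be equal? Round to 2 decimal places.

Set 102·e^(0.318t) = 2640·e^(0.18t).
e^((0.318 − 0.18)t) = 2640/102 → e^(0.138·t) = 25.882.
0.138·t = ln(25.882) = 3.2536, so t = 3.2536/0.138 = 23.577.

23.58 days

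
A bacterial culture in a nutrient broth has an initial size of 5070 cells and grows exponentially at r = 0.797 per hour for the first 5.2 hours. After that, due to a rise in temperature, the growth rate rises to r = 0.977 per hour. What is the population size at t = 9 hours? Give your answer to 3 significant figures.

13100000 cells

Phase 1: N(5.2) = 5070·e^(0.797×5.2) = 5070·e^4.144 = 319814.
Phase 2 runs for 9 − 5.2 = 3.8 hours at r = 0.977.
N(9) = 319814·e^(0.977×3.8) = 319814·e^3.713 = 1.309965×10^7.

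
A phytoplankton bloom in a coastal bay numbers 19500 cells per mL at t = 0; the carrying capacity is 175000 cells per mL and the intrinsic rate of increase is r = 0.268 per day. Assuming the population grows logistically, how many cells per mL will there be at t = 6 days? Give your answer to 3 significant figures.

67400 cells per mL

A = (K − N₀)/N₀ = (175000 − 19500)/19500 = 7.9744.
N(t) = K/(1 + A·e^(−rt)) = 175000/(1 + 7.9744×e^(−0.268×6)).
e^(−1.608) = 0.20029; denominator = 1 + 7.9744×0.20029 = 2.5972.
N = 175000/2.5972 = 67381.1.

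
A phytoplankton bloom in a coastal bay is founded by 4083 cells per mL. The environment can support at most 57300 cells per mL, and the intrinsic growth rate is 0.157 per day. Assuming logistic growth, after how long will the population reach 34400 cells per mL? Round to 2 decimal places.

A = (K − N₀)/N₀ = (57300 − 4083)/4083 = 13.034.
Solve 57300/(1 + 13.034·e^(−0.157t)) = 34400: 1 + 13.034·e^(−0.157t) = 1.6657, so e^(−0.157t) = 0.0510747.
−0.157·t = ln(0.0510747) = -2.9745, so t = 2.9745/0.157 = 18.946.

18.95 days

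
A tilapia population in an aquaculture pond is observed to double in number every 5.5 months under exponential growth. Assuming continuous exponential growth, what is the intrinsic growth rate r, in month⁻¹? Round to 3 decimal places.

0.126 per month

r = ln(2)/t_d = 0.6931/5.5 = 0.12603.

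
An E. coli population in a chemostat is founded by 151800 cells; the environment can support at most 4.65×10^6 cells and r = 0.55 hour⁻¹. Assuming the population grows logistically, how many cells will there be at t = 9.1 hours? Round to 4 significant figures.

A = (K − N₀)/N₀ = (4.65×10^6 − 151800)/151800 = 29.632.
N(t) = K/(1 + A·e^(−rt)) = 4.65×10^6/(1 + 29.632×e^(−0.55×9.1)).
e^(−5.005) = 0.0067043; denominator = 1 + 29.632×0.0067043 = 1.1987.
N = 4.65×10^6/1.1987 = 3.879313×10^6.

3879000 cells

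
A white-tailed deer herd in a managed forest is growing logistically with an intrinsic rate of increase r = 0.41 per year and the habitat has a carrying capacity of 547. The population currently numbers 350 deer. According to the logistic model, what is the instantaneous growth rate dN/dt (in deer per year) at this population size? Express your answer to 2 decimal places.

dN/dt = rN(1 − N/K) = 0.41 × 350 × (1 − 350/547).
1 − 350/547 = 0.36015; dN/dt = 0.41 × 350 × 0.36015 = 51.681.

51.68 deer per year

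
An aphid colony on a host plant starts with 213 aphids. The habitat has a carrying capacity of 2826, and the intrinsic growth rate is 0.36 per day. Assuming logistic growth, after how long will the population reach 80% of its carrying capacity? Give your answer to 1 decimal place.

10.8 days

A = (K − N₀)/N₀ = (2826 − 213)/213 = 12.268.
Solve 2826/(1 + 12.268·e^(−0.36t)) = 2260.8: 1 + 12.268·e^(−0.36t) = 1.25, so e^(−0.36t) = 0.0203789.
−0.36·t = ln(0.0203789) = -3.8933, so t = 3.8933/0.36 = 10.815.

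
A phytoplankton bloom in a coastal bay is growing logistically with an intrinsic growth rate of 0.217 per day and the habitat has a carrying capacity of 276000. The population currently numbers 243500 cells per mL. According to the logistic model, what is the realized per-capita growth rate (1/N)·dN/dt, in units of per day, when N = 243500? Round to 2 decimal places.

0.03 per day

(1/N)·dN/dt = r(1 − N/K) = 0.217 × (1 − 243500/276000).
= 0.217 × 0.11775 = 0.025553.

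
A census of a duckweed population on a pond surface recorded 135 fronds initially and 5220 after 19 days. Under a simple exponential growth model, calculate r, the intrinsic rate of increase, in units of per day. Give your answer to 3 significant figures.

0.192 per day

From N(t) = N₀·e^(rt): e^(r·19) = 5220/135 = 38.667.
r·19 = ln(38.667) = 3.655, so r = 3.655/19 = 0.19237.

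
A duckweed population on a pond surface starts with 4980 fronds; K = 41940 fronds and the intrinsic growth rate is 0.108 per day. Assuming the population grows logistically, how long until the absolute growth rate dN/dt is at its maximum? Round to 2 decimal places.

Logistic growth is fastest at N = K/2 = 20970.
A = (K − N₀)/N₀ = 7.4217. Set K/(1 + A·e^(−rt)) = K/2 → A·e^(−rt) = 1.
e^(−0.108t) = 1/7.4217 = 0.13474, so t = ln(7.4217)/0.108 = 2.0044/0.108 = 18.559.

18.56 days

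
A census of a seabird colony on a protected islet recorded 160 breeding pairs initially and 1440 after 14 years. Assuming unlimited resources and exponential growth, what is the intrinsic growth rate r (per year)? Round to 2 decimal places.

From N(t) = N₀·e^(rt): e^(r·14) = 1440/160 = 9.
r·14 = ln(9) = 2.1972, so r = 2.1972/14 = 0.15694.

0.16 per year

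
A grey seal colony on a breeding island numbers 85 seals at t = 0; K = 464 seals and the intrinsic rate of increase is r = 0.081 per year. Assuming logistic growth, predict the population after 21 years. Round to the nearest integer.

A = (K − N₀)/N₀ = (464 − 85)/85 = 4.4588.
N(t) = K/(1 + A·e^(−rt)) = 464/(1 + 4.4588×e^(−0.081×21)).
e^(−1.701) = 0.1825; denominator = 1 + 4.4588×0.1825 = 1.8137.
N = 464/1.8137 = 255.825.

256 seals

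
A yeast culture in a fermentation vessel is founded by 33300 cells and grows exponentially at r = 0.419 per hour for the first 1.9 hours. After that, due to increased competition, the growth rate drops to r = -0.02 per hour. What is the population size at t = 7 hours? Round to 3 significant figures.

Phase 1: N(1.9) = 33300·e^(0.419×1.9) = 33300·e^0.7961 = 73822.
Phase 2 runs for 7 − 1.9 = 5.1 hours at r = -0.02.
N(7) = 73822·e^(-0.02×5.1) = 73822·e^-0.102 = 66663.5.

66700 cells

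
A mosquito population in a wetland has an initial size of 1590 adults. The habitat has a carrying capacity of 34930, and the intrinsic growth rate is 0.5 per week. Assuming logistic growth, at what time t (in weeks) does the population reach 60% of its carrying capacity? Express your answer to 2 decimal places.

A = (K − N₀)/N₀ = (34930 − 1590)/1590 = 20.969.
Solve 34930/(1 + 20.969·e^(−0.5t)) = 20958: 1 + 20.969·e^(−0.5t) = 1.6667, so e^(−0.5t) = 0.0317936.
−0.5·t = ln(0.0317936) = -3.4485, so t = 3.4485/0.5 = 6.897.

6.90 weeks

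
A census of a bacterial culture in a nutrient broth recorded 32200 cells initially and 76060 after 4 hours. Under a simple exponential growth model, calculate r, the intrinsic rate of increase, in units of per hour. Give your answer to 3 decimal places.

From N(t) = N₀·e^(rt): e^(r·4) = 76060/32200 = 2.3621.
r·4 = ln(2.3621) = 0.85956, so r = 0.85956/4 = 0.21489.

0.215 per hour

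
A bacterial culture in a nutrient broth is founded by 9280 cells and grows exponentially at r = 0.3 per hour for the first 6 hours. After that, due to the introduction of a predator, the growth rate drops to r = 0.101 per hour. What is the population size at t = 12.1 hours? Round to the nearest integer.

Phase 1: N(6) = 9280·e^(0.3×6) = 9280·e^1.8 = 56140.7.
Phase 2 runs for 12.1 − 6 = 6.1 hours at r = 0.101.
N(12.1) = 56140.7·e^(0.101×6.1) = 56140.7·e^0.6161 = 103955.

103955 cells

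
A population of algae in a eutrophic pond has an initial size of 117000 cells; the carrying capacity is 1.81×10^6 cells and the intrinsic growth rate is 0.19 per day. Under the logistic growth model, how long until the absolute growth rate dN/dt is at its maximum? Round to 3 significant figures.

Logistic growth is fastest at N = K/2 = 905000.
A = (K − N₀)/N₀ = 14.47. Set K/(1 + A·e^(−rt)) = K/2 → A·e^(−rt) = 1.
e^(−0.19t) = 1/14.47 = 0.0691081, so t = ln(14.47)/0.19 = 2.6721/0.19 = 14.064.

14.1 days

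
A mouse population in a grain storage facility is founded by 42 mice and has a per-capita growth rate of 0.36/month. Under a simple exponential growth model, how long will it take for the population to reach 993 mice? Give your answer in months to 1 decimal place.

8.8 months

Set N₀·e^(rt) = 993: e^(0.36·t) = 993/42 = 23.643.
0.36·t = ln(23.643) = 3.1631, so t = 3.1631/0.36 = 8.7863.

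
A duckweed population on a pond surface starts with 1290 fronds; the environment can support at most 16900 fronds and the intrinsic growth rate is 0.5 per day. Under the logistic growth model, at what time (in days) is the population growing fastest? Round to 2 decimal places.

4.99 days

Logistic growth is fastest at N = K/2 = 8450.
A = (K − N₀)/N₀ = 12.101. Set K/(1 + A·e^(−rt)) = K/2 → A·e^(−rt) = 1.
e^(−0.5t) = 1/12.101 = 0.0826393, so t = ln(12.101)/0.5 = 2.4933/0.5 = 4.9865.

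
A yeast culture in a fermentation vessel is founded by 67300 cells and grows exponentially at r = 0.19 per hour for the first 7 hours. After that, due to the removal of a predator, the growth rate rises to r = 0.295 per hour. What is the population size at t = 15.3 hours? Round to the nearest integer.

2944400 cells

Phase 1: N(7) = 67300·e^(0.19×7) = 67300·e^1.33 = 254464.
Phase 2 runs for 15.3 − 7 = 8.3 hours at r = 0.295.
N(15.3) = 254464·e^(0.295×8.3) = 254464·e^2.449 = 2.9444×10^6.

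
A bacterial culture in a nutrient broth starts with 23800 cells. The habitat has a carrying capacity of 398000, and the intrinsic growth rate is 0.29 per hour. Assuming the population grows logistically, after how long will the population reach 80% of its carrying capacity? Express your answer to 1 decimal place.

A = (K − N₀)/N₀ = (398000 − 23800)/23800 = 15.723.
Solve 398000/(1 + 15.723·e^(−0.29t)) = 318400: 1 + 15.723·e^(−0.29t) = 1.25, so e^(−0.29t) = 0.0159006.
−0.29·t = ln(0.0159006) = -4.1414, so t = 4.1414/0.29 = 14.281.

14.3 hours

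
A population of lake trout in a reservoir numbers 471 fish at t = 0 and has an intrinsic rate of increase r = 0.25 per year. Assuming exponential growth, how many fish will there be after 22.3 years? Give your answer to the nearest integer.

124226 fish

N(t) = N₀·e^(rt) = 471 × e^(0.25×22.3) = 471 × e^5.575.
e^5.575 ≈ 263.75, so N ≈ 471 × 263.75 = 124226.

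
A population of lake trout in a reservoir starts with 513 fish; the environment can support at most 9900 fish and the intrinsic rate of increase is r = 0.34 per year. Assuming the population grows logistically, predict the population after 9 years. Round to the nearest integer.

A = (K − N₀)/N₀ = (9900 − 513)/513 = 18.298.
N(t) = K/(1 + A·e^(−rt)) = 9900/(1 + 18.298×e^(−0.34×9)).
e^(−3.06) = 0.046888; denominator = 1 + 18.298×0.046888 = 1.858.
N = 9900/1.858 = 5328.42.

5328 fish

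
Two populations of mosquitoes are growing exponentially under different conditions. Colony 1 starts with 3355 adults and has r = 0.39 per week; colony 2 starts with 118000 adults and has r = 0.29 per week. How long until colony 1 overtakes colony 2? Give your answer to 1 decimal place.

Set 3355·e^(0.39t) = 118000·e^(0.29t).
e^((0.39 − 0.29)t) = 118000/3355 → e^(0.1·t) = 35.171.
0.1·t = ln(35.171) = 3.5602, so t = 3.5602/0.1 = 35.602.

35.6 weeks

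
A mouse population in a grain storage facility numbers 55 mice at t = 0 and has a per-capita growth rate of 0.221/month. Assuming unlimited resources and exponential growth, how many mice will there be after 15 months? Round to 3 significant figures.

N(t) = N₀·e^(rt) = 55 × e^(0.221×15) = 55 × e^3.315.
e^3.315 ≈ 27.522, so N ≈ 55 × 27.522 = 1513.73.

1510 mice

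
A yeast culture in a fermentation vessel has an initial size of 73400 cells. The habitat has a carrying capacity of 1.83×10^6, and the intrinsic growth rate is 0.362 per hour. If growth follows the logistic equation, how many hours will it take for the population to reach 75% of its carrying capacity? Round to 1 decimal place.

11.8 hours

A = (K − N₀)/N₀ = (1.83×10^6 − 73400)/73400 = 23.932.
Solve 1.83×10^6/(1 + 23.932·e^(−0.362t)) = 1.3725×10^6: 1 + 23.932·e^(−0.362t) = 1.3333, so e^(−0.362t) = 0.0139284.
−0.362·t = ln(0.0139284) = -4.2738, so t = 4.2738/0.362 = 11.806.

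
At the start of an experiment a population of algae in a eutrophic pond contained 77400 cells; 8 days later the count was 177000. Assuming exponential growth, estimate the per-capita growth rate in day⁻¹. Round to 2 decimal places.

From N(t) = N₀·e^(rt): e^(r·8) = 177000/77400 = 2.2868.
r·8 = ln(2.2868) = 0.82716, so r = 0.82716/8 = 0.1034.

0.10 per day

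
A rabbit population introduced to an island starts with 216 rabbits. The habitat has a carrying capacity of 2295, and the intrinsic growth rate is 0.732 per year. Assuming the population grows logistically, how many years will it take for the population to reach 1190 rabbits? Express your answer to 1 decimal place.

A = (K − N₀)/N₀ = (2295 − 216)/216 = 9.625.
Solve 2295/(1 + 9.625·e^(−0.732t)) = 1190: 1 + 9.625·e^(−0.732t) = 1.9286, so e^(−0.732t) = 0.096475.
−0.732·t = ln(0.096475) = -2.3385, so t = 2.3385/0.732 = 3.1946.

3.2 years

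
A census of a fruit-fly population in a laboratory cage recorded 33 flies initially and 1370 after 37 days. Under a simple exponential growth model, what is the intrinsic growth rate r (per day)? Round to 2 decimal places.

From N(t) = N₀·e^(rt): e^(r·37) = 1370/33 = 41.515.
r·37 = ln(41.515) = 3.7261, so r = 3.7261/37 = 0.1007.

0.10 per day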